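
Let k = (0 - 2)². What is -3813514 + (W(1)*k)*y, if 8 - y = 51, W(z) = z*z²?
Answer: -3813686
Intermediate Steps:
W(z) = z³
y = -43 (y = 8 - 1*51 = 8 - 51 = -43)
k = 4 (k = (-2)² = 4)
-3813514 + (W(1)*k)*y = -3813514 + (1³*4)*(-43) = -3813514 + (1*4)*(-43) = -3813514 + 4*(-43) = -3813514 - 172 = -3813686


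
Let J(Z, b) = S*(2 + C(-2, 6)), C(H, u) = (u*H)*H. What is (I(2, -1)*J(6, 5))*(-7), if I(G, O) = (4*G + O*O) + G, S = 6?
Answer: -12012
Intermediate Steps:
C(H, u) = u*H² (C(H, u) = (H*u)*H = u*H²)
J(Z, b) = 156 (J(Z, b) = 6*(2 + 6*(-2)²) = 6*(2 + 6*4) = 6*(2 + 24) = 6*26 = 156)
I(G, O) = O² + 5*G (I(G, O) = (4*G + O²) + G = (O² + 4*G) + G = O² + 5*G)
(I(2, -1)*J(6, 5))*(-7) = (((-1)² + 5*2)*156)*(-7) = ((1 + 10)*156)*(-7) = (11*156)*(-7) = 1716*(-7) = -12012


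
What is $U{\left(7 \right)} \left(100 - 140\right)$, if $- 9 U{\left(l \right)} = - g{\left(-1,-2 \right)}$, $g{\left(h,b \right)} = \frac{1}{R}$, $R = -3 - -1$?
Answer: $\frac{20}{9} \approx 2.2222$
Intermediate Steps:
$R = -2$ ($R = -3 + 1 = -2$)
$g{\left(h,b \right)} = - \frac{1}{2}$ ($g{\left(h,b \right)} = \frac{1}{-2} = - \frac{1}{2}$)
$U{\left(l \right)} = - \frac{1}{18}$ ($U{\left(l \right)} = - \frac{\left(-1\right) \left(- \frac{1}{2}\right)}{9} = \left(- \frac{1}{9}\right) \frac{1}{2} = - \frac{1}{18}$)
$U{\left(7 \right)} \left(100 - 140\right) = - \frac{100 - 140}{18} = \left(- \frac{1}{18}\right) \left(-40\right) = \frac{20}{9}$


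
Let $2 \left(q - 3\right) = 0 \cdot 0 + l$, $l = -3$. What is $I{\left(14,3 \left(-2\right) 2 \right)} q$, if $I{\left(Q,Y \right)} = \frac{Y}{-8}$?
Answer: $\frac{9}{4} \approx 2.25$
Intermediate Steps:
$I{\left(Q,Y \right)} = - \frac{Y}{8}$ ($I{\left(Q,Y \right)} = Y \left(- \frac{1}{8}\right) = - \frac{Y}{8}$)
$q = \frac{3}{2}$ ($q = 3 + \frac{0 \cdot 0 - 3}{2} = 3 + \frac{0 - 3}{2} = 3 + \frac{1}{2} \left(-3\right) = 3 - \frac{3}{2} = \frac{3}{2} \approx 1.5$)
$I{\left(14,3 \left(-2\right) 2 \right)} q = - \frac{3 \left(-2\right) 2}{8} \cdot \frac{3}{2} = - \frac{\left(-6\right) 2}{8} \cdot \frac{3}{2} = \left(- \frac{1}{8}\right) \left(-12\right) \frac{3}{2} = \frac{3}{2} \cdot \frac{3}{2} = \frac{9}{4}$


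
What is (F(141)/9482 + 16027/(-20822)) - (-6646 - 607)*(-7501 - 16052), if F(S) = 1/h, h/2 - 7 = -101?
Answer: -3170400721948902711/18558815176 ≈ -1.7083e+8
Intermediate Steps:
h = -188 (h = 14 + 2*(-101) = 14 - 202 = -188)
F(S) = -1/188 (F(S) = 1/(-188) = -1/188)
(F(141)/9482 + 16027/(-20822)) - (-6646 - 607)*(-7501 - 16052) = (-1/188/9482 + 16027/(-20822)) - (-6646 - 607)*(-7501 - 16052) = (-1/188*1/9482 + 16027*(-1/20822)) - (-7253)*(-23553) = (-1/1782616 - 16027/20822) - 1*170829909 = -14285003727/18558815176 - 170829909 = -3170400721948902711/18558815176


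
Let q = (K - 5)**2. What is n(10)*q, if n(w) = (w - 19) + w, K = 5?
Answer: 0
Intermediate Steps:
n(w) = -19 + 2*w (n(w) = (-19 + w) + w = -19 + 2*w)
q = 0 (q = (5 - 5)**2 = 0**2 = 0)
n(10)*q = (-19 + 2*10)*0 = (-19 + 20)*0 = 1*0 = 0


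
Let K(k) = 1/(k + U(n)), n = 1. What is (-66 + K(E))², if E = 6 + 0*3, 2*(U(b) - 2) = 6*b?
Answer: 525625/121 ≈ 4344.0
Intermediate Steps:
U(b) = 2 + 3*b (U(b) = 2 + (6*b)/2 = 2 + 3*b)
E = 6 (E = 6 + 0 = 6)
K(k) = 1/(5 + k) (K(k) = 1/(k + (2 + 3*1)) = 1/(k + (2 + 3)) = 1/(k + 5) = 1/(5 + k))
(-66 + K(E))² = (-66 + 1/(5 + 6))² = (-66 + 1/11)² = (-725/11)² = 525625/121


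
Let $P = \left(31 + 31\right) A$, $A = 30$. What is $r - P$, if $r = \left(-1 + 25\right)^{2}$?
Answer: $-1284$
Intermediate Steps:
$P = 1860$ ($P = \left(31 + 31\right) 30 = 62 \cdot 30 = 1860$)
$r = 576$ ($r = 24^{2} = 576$)
$r - P = 576 - 1860 = -1284$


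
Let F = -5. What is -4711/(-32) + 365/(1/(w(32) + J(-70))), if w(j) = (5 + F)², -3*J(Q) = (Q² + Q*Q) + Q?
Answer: -113632267/96 ≈ -1.1837e+6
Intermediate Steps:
J(Q) = -2*Q²/3 - Q/3 (J(Q) = -((Q² + Q*Q) + Q)/3 = -((Q² + Q²) + Q)/3 = -(2*Q² + Q)/3 = -(Q + 2*Q²)/3 = -2*Q²/3 - Q/3)
w(j) = 0 (w(j) = (5 - 5)² = 0² = 0)
-4711/(-32) + 365/(1/(w(32) + J(-70))) = -4711/(-32) + 365/(1/(0 - ⅓*(-70)*(1 + 2*(-70)))) = -4711*(-1/32) + 365/(1/(0 - ⅓*(-70)*(1 - 140))) = 4711/32 + 365/(1/(0 - ⅓*(-70)*(-139))) = 4711/32 + 365/(1/(0 - 9730/3)) = 4711/32 + 365/(1/(-9730/3)) = 4711/32 + 365/(-3/9730) = 4711/32 + 365*(-9730/3) = 4711/32 - 3551450/3 = -113632267/96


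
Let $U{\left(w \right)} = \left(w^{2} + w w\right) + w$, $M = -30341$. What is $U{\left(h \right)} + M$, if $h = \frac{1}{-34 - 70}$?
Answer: $- \frac{164084179}{5408} \approx -30341.0$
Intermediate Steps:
$h = - \frac{1}{104}$ ($h = \frac{1}{-104} = - \frac{1}{104} \approx -0.0096154$)
$U{\left(w \right)} = w + 2 w^{2}$ ($U{\left(w \right)} = \left(w^{2} + w^{2}\right) + w = 2 w^{2} + w = w + 2 w^{2}$)
$U{\left(h \right)} + M = - \frac{1 + 2 \left(- \frac{1}{104}\right)}{104} - 30341 = - \frac{1 - \frac{1}{52}}{104} - 30341 = \left(- \frac{1}{104}\right) \frac{51}{52} - 30341 = - \frac{51}{5408} - 30341 = - \frac{164084179}{5408}$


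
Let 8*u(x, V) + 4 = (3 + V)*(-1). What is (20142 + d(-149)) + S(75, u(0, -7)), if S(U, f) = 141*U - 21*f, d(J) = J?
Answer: 30568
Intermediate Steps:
u(x, V) = -7/8 - V/8 (u(x, V) = -1/2 + ((3 + V)*(-1))/8 = -1/2 + (-3 - V)/8 = -1/2 + (-3/8 - V/8) = -7/8 - V/8)
S(U, f) = -21*f + 141*U
(20142 + d(-149)) + S(75, u(0, -7)) = (20142 - 149) + (-21*(-7/8 - 1/8*(-7)) + 141*75) = 19993 + (-21*(-7/8 + 7/8) + 10575) = 19993 + (-21*0 + 10575) = 19993 + (0 + 10575) = 19993 + 10575 = 30568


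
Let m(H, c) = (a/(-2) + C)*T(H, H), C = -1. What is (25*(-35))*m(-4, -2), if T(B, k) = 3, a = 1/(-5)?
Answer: 4725/2 ≈ 2362.5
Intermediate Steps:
a = -1/5 (a = 1*(-1/5) = -1/5 ≈ -0.20000)
m(H, c) = -27/10 (m(H, c) = (-1/5/(-2) - 1)*3 = (-1/5*(-1/2) - 1)*3 = (1/10 - 1)*3 = -9/10*3 = -27/10)
(25*(-35))*m(-4, -2) = (25*(-35))*(-27/10) = -875*(-27/10) = 4725/2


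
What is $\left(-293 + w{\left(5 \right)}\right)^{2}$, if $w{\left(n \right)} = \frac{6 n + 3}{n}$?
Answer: $\frac{2050624}{25} \approx 82025.0$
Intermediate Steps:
$w{\left(n \right)} = \frac{3 + 6 n}{n}$
$\left(-293 + w{\left(5 \right)}\right)^{2} = \left(-293 + \left(6 + \frac{3}{5}\right)\right)^{2} = \left(-293 + \frac{33}{5}\right)^{2} = \left(- \frac{1432}{5}\right)^{2} = \frac{2050624}{25}$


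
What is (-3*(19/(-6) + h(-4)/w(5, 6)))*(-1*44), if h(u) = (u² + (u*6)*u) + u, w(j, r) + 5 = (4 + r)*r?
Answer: -794/5 ≈ -158.80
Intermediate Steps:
w(j, r) = -5 + r*(4 + r) (w(j, r) = -5 + (4 + r)*r = -5 + r*(4 + r))
h(u) = u + 7*u² (h(u) = (u² + (6*u)*u) + u = (u² + 6*u²) + u = 7*u² + u = u + 7*u²)
(-3*(19/(-6) + h(-4)/w(5, 6)))*(-1*44) = (-3*(19/(-6) + (-4*(1 + 7*(-4)))/(-5 + 6² + 4*6)))*(-1*44) = -3*(19*(-⅙) + (-4*(1 - 28))/(-5 + 36 + 24))*(-44) = -3*(-19/6 - 4*(-27)/55)*(-44) = -3*(-19/6 + 108*(1/55))*(-44) = -3*(-19/6 + 108/55)*(-44) = -3*(-397/330)*(-44) = (397/110)*(-44) = -794/5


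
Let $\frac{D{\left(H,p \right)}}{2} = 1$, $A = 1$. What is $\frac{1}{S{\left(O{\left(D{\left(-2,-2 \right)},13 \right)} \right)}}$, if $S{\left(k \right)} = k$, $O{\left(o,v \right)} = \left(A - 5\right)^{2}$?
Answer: $\frac{1}{16} \approx 0.0625$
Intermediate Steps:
$D{\left(H,p \right)} = 2$ ($D{\left(H,p \right)} = 2 \cdot 1 = 2$)
$O{\left(o,v \right)} = 16$ ($O{\left(o,v \right)} = \left(1 - 5\right)^{2} = \left(-4\right)^{2} = 16$)
$\frac{1}{S{\left(O{\left(D{\left(-2,-2 \right)},13 \right)} \right)}} = \frac{1}{16}$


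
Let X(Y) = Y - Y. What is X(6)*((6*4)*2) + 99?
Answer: 99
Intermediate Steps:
X(Y) = 0
X(6)*((6*4)*2) + 99 = 0*((6*4)*2) + 99 = 0*(24*2) + 99 = 0*48 + 99 = 0 + 99 = 99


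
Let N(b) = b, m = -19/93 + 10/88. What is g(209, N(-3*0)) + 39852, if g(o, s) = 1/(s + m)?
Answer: 14781000/371 ≈ 39841.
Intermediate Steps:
m = -371/4092 (m = -19*1/93 + 10*(1/88) = -19/93 + 5/44 = -371/4092 ≈ -0.090665)
g(o, s) = 1/(-371/4092 + s) (g(o, s) = 1/(s - 371/4092) = 1/(-371/4092 + s))
g(209, N(-3*0)) + 39852 = 4092/(-371 + 4092*(-3*0)) + 39852 = 4092/(-371 + 4092*0) + 39852 = 4092/(-371 + 0) + 39852 = 4092/(-371) + 39852 = 4092*(-1/371) + 39852 = -4092/371 + 39852 = 14781000/371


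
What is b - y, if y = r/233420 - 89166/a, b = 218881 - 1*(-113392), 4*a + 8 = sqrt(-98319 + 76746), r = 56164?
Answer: 5446364898714/16397755 - 13896*I*sqrt(2397)/281 ≈ 3.3214e+5 - 2421.1*I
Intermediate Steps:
a = -2 + 3*I*sqrt(2397)/4 (a = -2 + sqrt(-98319 + 76746)/4 = -2 + sqrt(-21573)/4 = -2 + (3*I*sqrt(2397))/4 = -2 + 3*I*sqrt(2397)/4 ≈ -2.0 + 36.719*I)
b = 332273 (b = 218881 + 113392 = 332273)
y = 14041/58355 - 89166/(-2 + 3*I*sqrt(2397)/4) (y = 56164/233420 - 89166/(-2 + 3*I*sqrt(2397)/4) = 56164*(1/233420) - 89166/(-2 + 3*I*sqrt(2397)/4) = 14041/58355 - 89166/(-2 + 3*I*sqrt(2397)/4) ≈ 132.11 + 2421.1*I)
b - y = 332273 - (2166348401/16397755 + 13896*I*sqrt(2397)/281) = 332273 + (-2166348401/16397755 - 13896*I*sqrt(2397)/281) = 5446364898714/16397755 - 13896*I*sqrt(2397)/281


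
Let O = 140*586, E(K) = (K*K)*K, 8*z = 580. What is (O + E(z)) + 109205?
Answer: 4578585/8 ≈ 5.7232e+5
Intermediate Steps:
z = 145/2 (z = (⅛)*580 = 145/2 ≈ 72.500)
E(K) = K³ (E(K) = K²*K = K³)
O = 82040
(O + E(z)) + 109205 = (82040 + (145/2)³) + 109205 = (82040 + 3048625/8) + 109205 = 3704945/8 + 109205 = 4578585/8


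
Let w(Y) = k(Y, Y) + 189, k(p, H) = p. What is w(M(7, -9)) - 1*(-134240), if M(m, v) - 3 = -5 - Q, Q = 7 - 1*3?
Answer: 134423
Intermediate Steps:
Q = 4 (Q = 7 - 3 = 4)
M(m, v) = -6 (M(m, v) = 3 + (-5 - 1*4) = 3 + (-5 - 4) = 3 - 9 = -6)
w(Y) = 189 + Y (w(Y) = Y + 189 = 189 + Y)
w(M(7, -9)) - 1*(-134240) = (189 - 6) - 1*(-134240) = 183 + 134240 = 134423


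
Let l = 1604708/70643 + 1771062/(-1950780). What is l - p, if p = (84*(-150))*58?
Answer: 409405638636469/560198990 ≈ 7.3082e+5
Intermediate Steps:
p = -730800 (p = -12600*58 = -730800)
l = 12216744469/560198990 (l = 1604708*(1/70643) + 1771062*(-1/1950780) = 1604708/70643 - 295177/325130 = 12216744469/560198990 ≈ 21.808)
l - p = 12216744469/560198990 - 1*(-730800) = 12216744469/560198990 + 730800 = 409405638636469/560198990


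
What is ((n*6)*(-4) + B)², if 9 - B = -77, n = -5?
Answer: 42436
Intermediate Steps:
B = 86 (B = 9 - 1*(-77) = 9 + 77 = 86)
((n*6)*(-4) + B)² = (-5*6*(-4) + 86)² = (-30*(-4) + 86)² = (120 + 86)² = 206² = 42436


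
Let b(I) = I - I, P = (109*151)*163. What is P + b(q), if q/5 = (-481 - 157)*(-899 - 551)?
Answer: 2682817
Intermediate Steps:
P = 2682817 (P = 16459*163 = 2682817)
q = 4625500 (q = 5*((-481 - 157)*(-899 - 551)) = 5*(-638*(-1450)) = 5*925100 = 4625500)
b(I) = 0
P + b(q) = 2682817 + 0 = 2682817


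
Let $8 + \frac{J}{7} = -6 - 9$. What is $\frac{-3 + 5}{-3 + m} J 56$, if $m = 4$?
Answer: $-18032$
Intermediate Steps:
$J = -161$ ($J = -56 + 7 \left(-6 - 9\right) = -56 + 7 \left(-15\right) = -56 - 105 = -161$)
$\frac{-3 + 5}{-3 + m} J 56 = \frac{-3 + 5}{-3 + 4} \left(-161\right) 56 = \frac{2}{1} \left(-161\right) 56 = 2 \cdot 1 \left(-161\right) 56 = 2 \left(-161\right) 56 = \left(-322\right) 56 = -18032$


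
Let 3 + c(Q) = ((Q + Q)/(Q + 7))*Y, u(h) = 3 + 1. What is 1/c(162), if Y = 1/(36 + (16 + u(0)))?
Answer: -2366/7017 ≈ -0.33718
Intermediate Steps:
u(h) = 4
Y = 1/56 (Y = 1/(36 + (16 + 4)) = 1/(36 + 20) = 1/56 ≈ 0.017857)
c(Q) = -3 + Q/(28*(7 + Q)) (c(Q) = -3 + ((Q + Q)/(Q + 7))*(1/56) = -3 + ((2*Q)/(7 + Q))*(1/56) = -3 + (2*Q/(7 + Q))*(1/56) = -3 + Q/(28*(7 + Q)))
1/c(162) = 1/((-588 - 83*162)/(28*(7 + 162))) = 1/((1/28)*(-588 - 13446)/169) = 1/((1/28)*(1/169)*(-14034)) = 1/(-7017/2366) = -2366/7017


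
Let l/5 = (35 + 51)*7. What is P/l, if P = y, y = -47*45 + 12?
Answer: -2103/3010 ≈ -0.69867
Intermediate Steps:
y = -2103 (y = -2115 + 12 = -2103)
l = 3010 (l = 5*((35 + 51)*7) = 5*(86*7) = 5*602 = 3010)
P = -2103
P/l = -2103/3010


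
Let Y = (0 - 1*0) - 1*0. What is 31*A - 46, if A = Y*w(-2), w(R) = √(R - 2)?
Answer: -46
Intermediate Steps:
w(R) = √(-2 + R)
Y = 0 (Y = (0 + 0) + 0 = 0 + 0 = 0)
A = 0 (A = 0*√(-2 - 2) = 0*√(-4) = 0*(2*I) = 0)
31*A - 46 = 31*0 - 46 = 0 - 46 = -46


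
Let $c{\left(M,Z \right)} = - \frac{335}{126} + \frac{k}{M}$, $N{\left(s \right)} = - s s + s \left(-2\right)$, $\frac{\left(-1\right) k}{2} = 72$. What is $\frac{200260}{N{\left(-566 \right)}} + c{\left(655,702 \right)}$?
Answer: $- \frac{1924274672}{548865765} \approx -3.5059$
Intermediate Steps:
$k = -144$ ($k = \left(-2\right) 72 = -144$)
$N{\left(s \right)} = - s^{2} - 2 s$
$c{\left(M,Z \right)} = - \frac{335}{126} - \frac{144}{M}$
$\frac{200260}{N{\left(-566 \right)}} + c{\left(655,702 \right)} = \frac{200260}{\left(-1\right) \left(-566\right) \left(2 - 566\right)} - \left(\frac{335}{126} + \frac{144}{655}\right) = \frac{200260}{\left(-1\right) \left(-566\right) \left(-564\right)} - \frac{237569}{82530} = \frac{200260}{-319224} - \frac{237569}{82530} = 200260 \left(- \frac{1}{319224}\right) - \frac{237569}{82530} = - \frac{50065}{79806} - \frac{237569}{82530} = - \frac{1924274672}{548865765}$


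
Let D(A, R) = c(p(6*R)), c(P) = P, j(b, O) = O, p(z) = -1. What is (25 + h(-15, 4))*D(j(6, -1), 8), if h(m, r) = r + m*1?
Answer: -14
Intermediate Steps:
D(A, R) = -1
h(m, r) = m + r (h(m, r) = r + m = m + r)
(25 + h(-15, 4))*D(j(6, -1), 8) = (25 + (-15 + 4))*(-1) = (25 - 11)*(-1) = 14*(-1) = -14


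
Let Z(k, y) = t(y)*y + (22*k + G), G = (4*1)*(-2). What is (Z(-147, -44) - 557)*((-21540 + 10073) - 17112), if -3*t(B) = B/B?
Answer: 324457387/3 ≈ 1.0815e+8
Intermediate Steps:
t(B) = -⅓ (t(B) = -B/(3*B) = -⅓*1 = -⅓)
G = -8 (G = 4*(-2) = -8)
Z(k, y) = -8 + 22*k - y/3 (Z(k, y) = -y/3 + (22*k - 8) = -y/3 + (-8 + 22*k) = -8 + 22*k - y/3)
(Z(-147, -44) - 557)*((-21540 + 10073) - 17112) = ((-8 + 22*(-147) - ⅓*(-44)) - 557)*((-21540 + 10073) - 17112) = ((-8 - 3234 + 44/3) - 557)*(-11467 - 17112) = (-9682/3 - 557)*(-28579) = -11353/3*(-28579) = 324457387/3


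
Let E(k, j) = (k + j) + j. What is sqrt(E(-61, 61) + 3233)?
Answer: 3*sqrt(366) ≈ 57.393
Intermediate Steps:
E(k, j) = k + 2*j (E(k, j) = (j + k) + j = k + 2*j)
sqrt(E(-61, 61) + 3233) = sqrt((-61 + 2*61) + 3233) = sqrt((-61 + 122) + 3233) = sqrt(61 + 3233) = sqrt(3294) = 3*sqrt(366)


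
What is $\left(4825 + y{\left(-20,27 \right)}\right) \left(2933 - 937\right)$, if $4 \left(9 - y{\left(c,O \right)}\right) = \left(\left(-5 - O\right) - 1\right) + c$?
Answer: $9675111$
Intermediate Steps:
$y{\left(c,O \right)} = \frac{21}{2} - \frac{c}{4} + \frac{O}{4}$ ($y{\left(c,O \right)} = 9 - \frac{\left(\left(-5 - O\right) - 1\right) + c}{4} = 9 - \frac{\left(-6 - O\right) + c}{4} = 9 - \frac{-6 + c - O}{4} = 9 + \left(\frac{3}{2} - \frac{c}{4} + \frac{O}{4}\right) = \frac{21}{2} - \frac{c}{4} + \frac{O}{4}$)
$\left(4825 + y{\left(-20,27 \right)}\right) \left(2933 - 937\right) = \left(4825 + \left(\frac{21}{2} - -5 + \frac{1}{4} \cdot 27\right)\right) \left(2933 - 937\right) = \left(4825 + \left(\frac{21}{2} + 5 + \frac{27}{4}\right)\right) 1996 = \left(4825 + \frac{89}{4}\right) 1996 = \frac{19389}{4} \cdot 1996 = 9675111$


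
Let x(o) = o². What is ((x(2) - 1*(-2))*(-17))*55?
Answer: -5610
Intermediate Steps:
((x(2) - 1*(-2))*(-17))*55 = ((2² - 1*(-2))*(-17))*55 = ((4 + 2)*(-17))*55 = (6*(-17))*55 = -102*55 = -5610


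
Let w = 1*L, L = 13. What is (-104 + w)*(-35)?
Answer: 3185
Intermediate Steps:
w = 13 (w = 1*13 = 13)
(-104 + w)*(-35) = (-104 + 13)*(-35) = -91*(-35) = 3185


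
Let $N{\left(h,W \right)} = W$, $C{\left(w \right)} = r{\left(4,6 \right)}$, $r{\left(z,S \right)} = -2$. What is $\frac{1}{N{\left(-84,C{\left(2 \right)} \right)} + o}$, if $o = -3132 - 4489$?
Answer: $- \frac{1}{7623} \approx -0.00013118$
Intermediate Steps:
$C{\left(w \right)} = -2$
$o = -7621$ ($o = -3132 - 4489 = -7621$)
$\frac{1}{N{\left(-84,C{\left(2 \right)} \right)} + o} = \frac{1}{-2 - 7621} = \frac{1}{-7623} = - \frac{1}{7623}$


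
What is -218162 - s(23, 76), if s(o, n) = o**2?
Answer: -218691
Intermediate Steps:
-218162 - s(23, 76) = -218162 - 1*23**2 = -218162 - 1*529 = -218162 - 529 = -218691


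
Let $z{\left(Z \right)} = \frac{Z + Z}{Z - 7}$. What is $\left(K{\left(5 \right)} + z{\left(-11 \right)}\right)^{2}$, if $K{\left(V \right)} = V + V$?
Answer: $\frac{10201}{81} \approx 125.94$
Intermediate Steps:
$K{\left(V \right)} = 2 V$
$z{\left(Z \right)} = \frac{2 Z}{-7 + Z}$
$\left(K{\left(5 \right)} + z{\left(-11 \right)}\right)^{2} = \left(2 \cdot 5 + 2 \left(-11\right) \frac{1}{-7 - 11}\right)^{2} = \left(10 + 2 \left(-11\right) \frac{1}{-18}\right)^{2} = \left(10 + 2 \left(-11\right) \left(- \frac{1}{18}\right)\right)^{2} = \left(10 + \frac{11}{9}\right)^{2} = \left(\frac{101}{9}\right)^{2} = \frac{10201}{81}$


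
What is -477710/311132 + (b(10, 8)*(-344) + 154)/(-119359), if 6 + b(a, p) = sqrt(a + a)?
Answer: -28854539333/18568202194 + 688*sqrt(5)/119359 ≈ -1.5411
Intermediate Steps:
b(a, p) = -6 + sqrt(2)*sqrt(a) (b(a, p) = -6 + sqrt(a + a) = -6 + sqrt(2*a) = -6 + sqrt(2)*sqrt(a))
-477710/311132 + (b(10, 8)*(-344) + 154)/(-119359) = -477710/311132 + ((-6 + sqrt(2)*sqrt(10))*(-344) + 154)/(-119359) = -477710*1/311132 + ((-6 + 2*sqrt(5))*(-344) + 154)*(-1/119359) = -238855/155566 + ((2064 - 688*sqrt(5)) + 154)*(-1/119359) = -238855/155566 + (2218 - 688*sqrt(5))*(-1/119359) = -238855/155566 + (-2218/119359 + 688*sqrt(5)/119359) = -28854539333/18568202194 + 688*sqrt(5)/119359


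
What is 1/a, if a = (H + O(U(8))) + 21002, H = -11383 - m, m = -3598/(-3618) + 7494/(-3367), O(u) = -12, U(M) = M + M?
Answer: 6090903/58522804534 ≈ 0.00010408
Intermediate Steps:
U(M) = 2*M
m = -7499413/6090903 (m = -3598*(-1/3618) + 7494*(-1/3367) = 1799/1809 - 7494/3367 = -7499413/6090903 ≈ -1.2312)
H = -69325249436/6090903 (H = -11383 - 1*(-7499413/6090903) = -11383 + 7499413/6090903 = -69325249436/6090903 ≈ -11382.)
a = 58522804534/6090903 (a = (-69325249436/6090903 - 12) + 21002 = -69398340272/6090903 + 21002 = 58522804534/6090903 ≈ 9608.2)
1/a = 1/(58522804534/6090903) = 6090903/58522804534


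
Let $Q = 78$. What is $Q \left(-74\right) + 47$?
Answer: $-5725$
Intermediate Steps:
$Q \left(-74\right) + 47 = 78 \left(-74\right) + 47 = -5772 + 47 = -5725$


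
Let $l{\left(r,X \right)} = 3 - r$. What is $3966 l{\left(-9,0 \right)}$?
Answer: $47592$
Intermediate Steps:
$3966 l{\left(-9,0 \right)} = 3966 \left(3 - -9\right) = 3966 \left(3 + 9\right) = 3966 \cdot 12 = 47592$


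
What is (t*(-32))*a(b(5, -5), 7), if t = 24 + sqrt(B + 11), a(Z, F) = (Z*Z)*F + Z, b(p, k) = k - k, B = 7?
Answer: 0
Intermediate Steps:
b(p, k) = 0
a(Z, F) = Z + F*Z**2 (a(Z, F) = Z**2*F + Z = F*Z**2 + Z = Z + F*Z**2)
t = 24 + 3*sqrt(2) (t = 24 + sqrt(7 + 11) = 24 + sqrt(18) = 24 + 3*sqrt(2) ≈ 28.243)
(t*(-32))*a(b(5, -5), 7) = ((24 + 3*sqrt(2))*(-32))*(0*(1 + 7*0)) = (-768 - 96*sqrt(2))*(0*(1 + 0)) = (-768 - 96*sqrt(2))*(0*1) = (-768 - 96*sqrt(2))*0 = 0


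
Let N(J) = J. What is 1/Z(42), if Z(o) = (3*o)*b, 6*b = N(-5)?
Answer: -1/105 ≈ -0.0095238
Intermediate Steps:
b = -5/6 (b = (1/6)*(-5) = -5/6 ≈ -0.83333)
Z(o) = -5*o/2 (Z(o) = (3*o)*(-5/6) = -5*o/2)
1/Z(42) = 1/(-5/2*42) = 1/(-105) = -1/105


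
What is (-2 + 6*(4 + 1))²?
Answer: 784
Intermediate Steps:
(-2 + 6*(4 + 1))² = (-2 + 6*5)² = (-2 + 30)² = 28² = 784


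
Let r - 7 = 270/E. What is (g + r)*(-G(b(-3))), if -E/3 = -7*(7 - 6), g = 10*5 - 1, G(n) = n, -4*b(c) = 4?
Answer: 482/7 ≈ 68.857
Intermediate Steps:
b(c) = -1 (b(c) = -1/4*4 = -1)
g = 49 (g = 50 - 1 = 49)
E = 21 (E = -(-21)*(7 - 6) = -(-21) = -3*(-7) = 21)
r = 139/7 (r = 7 + 270/21 = 7 + 270*(1/21) = 7 + 90/7 = 139/7 ≈ 19.857)
(g + r)*(-G(b(-3))) = (49 + 139/7)*(-1*(-1)) = (482/7)*1 = 482/7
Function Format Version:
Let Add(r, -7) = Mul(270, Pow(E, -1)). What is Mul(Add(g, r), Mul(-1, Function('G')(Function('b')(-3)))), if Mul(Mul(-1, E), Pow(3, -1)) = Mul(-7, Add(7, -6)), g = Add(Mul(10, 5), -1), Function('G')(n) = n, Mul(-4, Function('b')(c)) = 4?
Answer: Rational(482, 7) ≈ 68.857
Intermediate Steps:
Function('b')(c) = -1 (Function('b')(c) = Mul(Rational(-1, 4), 4) = -1)
g = 49 (g = Add(50, -1) = 49)
E = 21 (E = Mul(-3, Mul(-7, Add(7, -6))) = Mul(-3, Mul(-7, 1)) = Mul(-3, -7) = 21)
r = Rational(139, 7) (r = Add(7, Mul(270, Pow(21, -1))) = Add(7, Mul(270, Rational(1, 21))) = Add(7, Rational(90, 7)) = Rational(139, 7) ≈ 19.857)
Mul(Add(g, r), Mul(-1, Function('G')(Function('b')(-3)))) = Mul(Add(49, Rational(139, 7)), Mul(-1, -1)) = Mul(Rational(482, 7), 1) = Rational(482, 7)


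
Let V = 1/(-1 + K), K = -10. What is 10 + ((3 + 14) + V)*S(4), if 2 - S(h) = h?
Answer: -262/11 ≈ -23.818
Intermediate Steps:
S(h) = 2 - h
V = -1/11 (V = 1/(-1 - 10) = 1/(-11) = -1/11 ≈ -0.090909)
10 + ((3 + 14) + V)*S(4) = 10 + ((3 + 14) - 1/11)*(2 - 1*4) = 10 + (17 - 1/11)*(2 - 4) = 10 + (186/11)*(-2) = 10 - 372/11 = -262/11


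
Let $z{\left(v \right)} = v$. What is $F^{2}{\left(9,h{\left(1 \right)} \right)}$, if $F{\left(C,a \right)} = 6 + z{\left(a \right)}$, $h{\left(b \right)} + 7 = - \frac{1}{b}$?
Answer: $4$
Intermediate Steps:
$h{\left(b \right)} = -7 - \frac{1}{b}$
$F{\left(C,a \right)} = 6 + a$
$F^{2}{\left(9,h{\left(1 \right)} \right)} = \left(6 - 8\right)^{2} = \left(-2\right)^{2} = 4$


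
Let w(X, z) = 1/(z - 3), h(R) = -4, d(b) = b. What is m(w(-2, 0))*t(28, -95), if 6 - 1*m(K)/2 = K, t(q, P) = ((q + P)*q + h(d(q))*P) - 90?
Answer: -60268/3 ≈ -20089.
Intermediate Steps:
t(q, P) = -90 - 4*P + q*(P + q) (t(q, P) = ((q + P)*q - 4*P) - 90 = ((P + q)*q - 4*P) - 90 = (q*(P + q) - 4*P) - 90 = (-4*P + q*(P + q)) - 90 = -90 - 4*P + q*(P + q))
w(X, z) = 1/(-3 + z)
m(K) = 12 - 2*K
m(w(-2, 0))*t(28, -95) = (12 - 2/(-3 + 0))*(-90 + 28**2 - 4*(-95) - 95*28) = (12 - 2/(-3))*(-90 + 784 + 380 - 2660) = (12 - 2*(-1/3))*(-1586) = (12 + 2/3)*(-1586) = (38/3)*(-1586) = -60268/3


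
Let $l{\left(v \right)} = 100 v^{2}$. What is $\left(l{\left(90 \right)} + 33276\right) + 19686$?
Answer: $862962$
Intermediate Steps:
$\left(l{\left(90 \right)} + 33276\right) + 19686 = \left(100 \cdot 90^{2} + 33276\right) + 19686 = \left(100 \cdot 8100 + 33276\right) + 19686 = \left(810000 + 33276\right) + 19686 = 843276 + 19686 = 862962$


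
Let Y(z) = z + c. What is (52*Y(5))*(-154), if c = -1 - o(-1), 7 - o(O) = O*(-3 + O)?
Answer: -8008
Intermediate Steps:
o(O) = 7 - O*(-3 + O)
c = -4 (c = -1 - (7 - 1*(-1)² + 3*(-1)) = -1 - (7 - 1*1 - 3) = -1 - (7 - 1 - 3) = -1 - 1*3 = -1 - 3 = -4)
Y(z) = -4 + z (Y(z) = z - 4 = -4 + z)
(52*Y(5))*(-154) = (52*(-4 + 5))*(-154) = (52*1)*(-154) = 52*(-154) = -8008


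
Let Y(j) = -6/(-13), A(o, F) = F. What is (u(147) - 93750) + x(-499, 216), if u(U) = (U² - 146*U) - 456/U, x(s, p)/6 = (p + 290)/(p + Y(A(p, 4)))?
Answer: -307262787/3283 ≈ -93592.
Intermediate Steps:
Y(j) = 6/13 (Y(j) = -6*(-1/13) = 6/13)
x(s, p) = 6*(290 + p)/(6/13 + p) (x(s, p) = 6*((p + 290)/(p + 6/13)) = 6*((290 + p)/(6/13 + p)) = 6*(290 + p)/(6/13 + p))
u(U) = U² - 456/U - 146*U
(u(147) - 93750) + x(-499, 216) = ((-456 + 147²*(-146 + 147))/147 - 93750) + 78*(290 + 216)/(6 + 13*216) = ((-456 + 21609*1)/147 - 93750) + 78*506/(6 + 2808) = ((-456 + 21609)/147 - 93750) + 78*506/2814 = ((1/147)*21153 - 93750) + 78*(1/2814)*506 = (7051/49 - 93750) + 6578/469 = -4586699/49 + 6578/469 = -307262787/3283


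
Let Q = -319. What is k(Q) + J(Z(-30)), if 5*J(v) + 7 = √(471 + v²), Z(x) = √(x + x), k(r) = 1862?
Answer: 9303/5 + √411/5 ≈ 1864.7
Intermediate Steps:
Z(x) = √2*√x (Z(x) = √(2*x) = √2*√x)
J(v) = -7/5 + √(471 + v²)/5
k(Q) + J(Z(-30)) = 1862 + (-7/5 + √(471 + (√2*√(-30))²)/5) = 1862 + (-7/5 + √(471 + (√2*(I*√30))²)/5) = 1862 + (-7/5 + √(471 + (2*I*√15)²)/5) = 1862 + (-7/5 + √(471 - 60)/5) = 1862 + (-7/5 + √411/5) = 9303/5 + √411/5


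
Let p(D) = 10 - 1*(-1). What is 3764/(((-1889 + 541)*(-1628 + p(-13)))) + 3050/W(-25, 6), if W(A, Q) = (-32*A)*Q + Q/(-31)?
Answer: 8610508684/13513694271 ≈ 0.63717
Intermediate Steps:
p(D) = 11 (p(D) = 10 + 1 = 11)
W(A, Q) = -Q/31 - 32*A*Q (W(A, Q) = -32*A*Q + Q*(-1/31) = -32*A*Q - Q/31 = -Q/31 - 32*A*Q)
3764/(((-1889 + 541)*(-1628 + p(-13)))) + 3050/W(-25, 6) = 3764/(((-1889 + 541)*(-1628 + 11))) + 3050/((-1/31*6*(1 + 992*(-25)))) = 3764/((-1348*(-1617))) + 3050/((-1/31*6*(1 - 24800))) = 3764/2179716 + 3050/((-1/31*6*(-24799))) = 3764*(1/2179716) + 3050/(148794/31) = 941/544929 + 3050*(31/148794) = 941/544929 + 47275/74397 = 8610508684/13513694271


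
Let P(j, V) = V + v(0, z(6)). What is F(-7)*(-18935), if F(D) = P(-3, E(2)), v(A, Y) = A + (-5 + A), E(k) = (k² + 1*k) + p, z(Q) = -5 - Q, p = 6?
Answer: -132545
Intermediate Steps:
E(k) = 6 + k + k² (E(k) = (k² + 1*k) + 6 = (k² + k) + 6 = (k + k²) + 6 = 6 + k + k²)
v(A, Y) = -5 + 2*A
P(j, V) = -5 + V (P(j, V) = V + (-5 + 2*0) = V + (-5 + 0) = V - 5 = -5 + V)
F(D) = 7 (F(D) = -5 + (6 + 2 + 2²) = -5 + (6 + 2 + 4) = -5 + 12 = 7)
F(-7)*(-18935) = 7*(-18935) = -132545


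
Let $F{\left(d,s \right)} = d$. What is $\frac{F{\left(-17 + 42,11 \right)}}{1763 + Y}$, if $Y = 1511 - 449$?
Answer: $\frac{1}{113} \approx 0.0088496$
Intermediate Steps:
$Y = 1062$ ($Y = 1511 - 449 = 1062$)
$\frac{F{\left(-17 + 42,11 \right)}}{1763 + Y} = \frac{-17 + 42}{1763 + 1062} = \frac{25}{2825} = 25 \cdot \frac{1}{2825} = \frac{1}{113}$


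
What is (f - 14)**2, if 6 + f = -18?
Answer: 1444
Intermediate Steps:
f = -24 (f = -6 - 18 = -24)
(f - 14)**2 = (-24 - 14)**2 = (-38)**2 = 1444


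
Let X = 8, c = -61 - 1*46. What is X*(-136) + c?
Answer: -1195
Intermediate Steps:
c = -107 (c = -61 - 46 = -107)
X*(-136) + c = 8*(-136) - 107 = -1088 - 107 = -1195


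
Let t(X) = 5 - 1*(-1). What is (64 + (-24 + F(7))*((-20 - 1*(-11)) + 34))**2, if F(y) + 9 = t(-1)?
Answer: 373321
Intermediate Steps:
t(X) = 6 (t(X) = 5 + 1 = 6)
F(y) = -3 (F(y) = -9 + 6 = -3)
(64 + (-24 + F(7))*((-20 - 1*(-11)) + 34))**2 = (64 + (-24 - 3)*((-20 - 1*(-11)) + 34))**2 = (64 - 27*((-20 + 11) + 34))**2 = (64 - 27*(-9 + 34))**2 = (64 - 27*25)**2 = (64 - 675)**2 = (-611)**2 = 373321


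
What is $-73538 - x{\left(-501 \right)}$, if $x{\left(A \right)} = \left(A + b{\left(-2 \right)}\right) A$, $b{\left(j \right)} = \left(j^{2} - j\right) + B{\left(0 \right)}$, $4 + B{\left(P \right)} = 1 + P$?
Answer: $-323036$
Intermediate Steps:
$B{\left(P \right)} = -3 + P$ ($B{\left(P \right)} = -4 + \left(1 + P\right) = -3 + P$)
$b{\left(j \right)} = -3 + j^{2} - j$ ($b{\left(j \right)} = \left(j^{2} - j\right) + \left(-3 + 0\right) = \left(j^{2} - j\right) - 3 = -3 + j^{2} - j$)
$x{\left(A \right)} = A \left(3 + A\right)$ ($x{\left(A \right)} = \left(A - \left(1 - 4\right)\right) A = \left(A + \left(-3 + 4 + 2\right)\right) A = \left(A + 3\right) A = \left(3 + A\right) A = A \left(3 + A\right)$)
$-73538 - x{\left(-501 \right)} = -73538 - - 501 \left(3 - 501\right) = -73538 - \left(-501\right) \left(-498\right) = -73538 - 249498 = -323036$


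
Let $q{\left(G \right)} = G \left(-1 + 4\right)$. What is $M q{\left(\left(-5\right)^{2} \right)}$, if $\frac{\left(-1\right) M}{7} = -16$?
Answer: $8400$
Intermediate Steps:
$M = 112$ ($M = \left(-7\right) \left(-16\right) = 112$)
$q{\left(G \right)} = 3 G$ ($q{\left(G \right)} = G 3 = 3 G$)
$M q{\left(\left(-5\right)^{2} \right)} = 112 \cdot 3 \left(-5\right)^{2} = 112 \cdot 3 \cdot 25 = 112 \cdot 75 = 8400$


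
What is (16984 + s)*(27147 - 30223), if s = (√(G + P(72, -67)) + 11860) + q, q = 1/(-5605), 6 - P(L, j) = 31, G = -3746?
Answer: -497298824044/5605 - 9228*I*√419 ≈ -8.8724e+7 - 1.8889e+5*I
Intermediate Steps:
P(L, j) = -25 (P(L, j) = 6 - 1*31 = 6 - 31 = -25)
q = -1/5605 ≈ -0.00017841
s = 66475299/5605 + 3*I*√419 (s = (√(-3746 - 25) + 11860) - 1/5605 = (√(-3771) + 11860) - 1/5605 = (3*I*√419 + 11860) - 1/5605 = (11860 + 3*I*√419) - 1/5605 = 66475299/5605 + 3*I*√419 ≈ 11860.0 + 61.408*I)
(16984 + s)*(27147 - 30223) = (16984 + (66475299/5605 + 3*I*√419))*(27147 - 30223) = (161670619/5605 + 3*I*√419)*(-3076) = -497298824044/5605 - 9228*I*√419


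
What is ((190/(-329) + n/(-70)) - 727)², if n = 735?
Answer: 235860779025/432964 ≈ 5.4476e+5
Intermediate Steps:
((190/(-329) + n/(-70)) - 727)² = ((190/(-329) + 735/(-70)) - 727)² = ((190*(-1/329) + 735*(-1/70)) - 727)² = ((-190/329 - 21/2) - 727)² = (-7289/658 - 727)² = (-485655/658)² = 235860779025/432964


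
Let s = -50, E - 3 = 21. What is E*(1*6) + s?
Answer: 94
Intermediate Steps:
E = 24 (E = 3 + 21 = 24)
E*(1*6) + s = 24*(1*6) - 50 = 24*6 - 50 = 144 - 50 = 94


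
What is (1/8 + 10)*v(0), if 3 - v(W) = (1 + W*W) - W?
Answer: 81/4 ≈ 20.250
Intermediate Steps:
v(W) = 2 + W - W**2 (v(W) = 3 - ((1 + W*W) - W) = 3 - ((1 + W**2) - W) = 3 - (1 + W**2 - W) = 3 + (-1 + W - W**2) = 2 + W - W**2)
(1/8 + 10)*v(0) = (1/8 + 10)*(2 + 0 - 1*0**2) = (1/8 + 10)*(2 + 0 - 1*0) = 81*(2 + 0 + 0)/8 = (81/8)*2 = 81/4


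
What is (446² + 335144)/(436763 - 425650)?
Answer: 534060/11113 ≈ 48.057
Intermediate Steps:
(446² + 335144)/(436763 - 425650) = (198916 + 335144)/11113 = 534060*(1/11113) = 534060/11113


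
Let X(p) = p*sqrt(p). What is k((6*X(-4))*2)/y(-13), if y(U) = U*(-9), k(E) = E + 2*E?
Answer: -32*I/13 ≈ -2.4615*I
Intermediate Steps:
X(p) = p**(3/2)
k(E) = 3*E
y(U) = -9*U
k((6*X(-4))*2)/y(-13) = (3*((6*(-4)**(3/2))*2))/((-9*(-13))) = (3*((6*(-8*I))*2))/117 = (3*(-48*I*2))*(1/117) = (3*(-96*I))*(1/117) = -288*I*(1/117) = -32*I/13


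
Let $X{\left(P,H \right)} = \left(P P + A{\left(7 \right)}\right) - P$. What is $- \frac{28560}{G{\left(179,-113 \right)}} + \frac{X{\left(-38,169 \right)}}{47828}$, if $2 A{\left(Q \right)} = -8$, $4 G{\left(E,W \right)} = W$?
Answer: $\frac{2732018867}{2702282} \approx 1011.0$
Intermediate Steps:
$G{\left(E,W \right)} = \frac{W}{4}$
$A{\left(Q \right)} = -4$ ($A{\left(Q \right)} = \frac{1}{2} \left(-8\right) = -4$)
$X{\left(P,H \right)} = -4 + P^{2} - P$ ($X{\left(P,H \right)} = \left(P P - 4\right) - P = \left(P^{2} - 4\right) - P = \left(-4 + P^{2}\right) - P = -4 + P^{2} - P$)
$- \frac{28560}{G{\left(179,-113 \right)}} + \frac{X{\left(-38,169 \right)}}{47828} = - \frac{28560}{\frac{1}{4} \left(-113\right)} + \frac{-4 + \left(-38\right)^{2} - -38}{47828} = - \frac{28560}{- \frac{113}{4}} + \left(-4 + 1444 + 38\right) \frac{1}{47828} = \left(-28560\right) \left(- \frac{4}{113}\right) + 1478 \cdot \frac{1}{47828} = \frac{114240}{113} + \frac{739}{23914} = \frac{2732018867}{2702282}$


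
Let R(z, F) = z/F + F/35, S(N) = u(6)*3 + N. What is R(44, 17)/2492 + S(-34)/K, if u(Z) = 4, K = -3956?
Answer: 9963951/1466429860 ≈ 0.0067947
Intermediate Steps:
S(N) = 12 + N (S(N) = 4*3 + N = 12 + N)
R(z, F) = F/35 + z/F (R(z, F) = z/F + F*(1/35) = z/F + F/35 = F/35 + z/F)
R(44, 17)/2492 + S(-34)/K = ((1/35)*17 + 44/17)/2492 + (12 - 34)/(-3956) = (17/35 + 44*(1/17))*(1/2492) - 22*(-1/3956) = (17/35 + 44/17)*(1/2492) + 11/1978 = (1829/595)*(1/2492) + 11/1978 = 1829/1482740 + 11/1978 = 9963951/1466429860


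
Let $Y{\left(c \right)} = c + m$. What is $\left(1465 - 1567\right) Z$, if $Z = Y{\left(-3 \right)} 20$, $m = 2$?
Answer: $2040$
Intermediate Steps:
$Y{\left(c \right)} = 2 + c$ ($Y{\left(c \right)} = c + 2 = 2 + c$)
$Z = -20$ ($Z = \left(2 - 3\right) 20 = \left(-1\right) 20 = -20$)
$\left(1465 - 1567\right) Z = \left(1465 - 1567\right) \left(-20\right) = \left(-102\right) \left(-20\right) = 2040$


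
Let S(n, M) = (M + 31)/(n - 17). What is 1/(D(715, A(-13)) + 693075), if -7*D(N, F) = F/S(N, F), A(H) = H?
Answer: 63/43668262 ≈ 1.4427e-6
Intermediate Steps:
S(n, M) = (31 + M)/(-17 + n)
D(N, F) = -F*(-17 + N)/(7*(31 + F)) (D(N, F) = -F/(7*((31 + F)/(-17 + N))) = -F*(-17 + N)/(31 + F)/7 = -F*(-17 + N)/(7*(31 + F)))
1/(D(715, A(-13)) + 693075) = 1/((1/7)*(-13)*(17 - 1*715)/(31 - 13) + 693075) = 1/((1/7)*(-13)*(17 - 715)/18 + 693075) = 1/((1/7)*(-13)*(1/18)*(-698) + 693075) = 1/(4537/63 + 693075) = 1/(43668262/63) = 63/43668262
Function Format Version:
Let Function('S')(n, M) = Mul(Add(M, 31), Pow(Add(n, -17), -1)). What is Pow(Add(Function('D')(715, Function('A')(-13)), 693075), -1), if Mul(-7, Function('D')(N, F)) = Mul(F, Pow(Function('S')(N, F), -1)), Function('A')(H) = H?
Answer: Rational(63, 43668262) ≈ 1.4427e-6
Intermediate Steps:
Function('S')(n, M) = Mul(Pow(Add(-17, n), -1), Add(31, M)) (Function('S')(n, M) = Mul(Add(31, M), Pow(Add(-17, n), -1)) = Mul(Pow(Add(-17, n), -1), Add(31, M)))
Function('D')(N, F) = Mul(Rational(-1, 7), F, Pow(Add(31, F), -1), Add(-17, N)) (Function('D')(N, F) = Mul(Rational(-1, 7), Mul(F, Pow(Mul(Pow(Add(-17, N), -1), Add(31, F)), -1))) = Mul(Rational(-1, 7), Mul(F, Mul(Pow(Add(31, F), -1), Add(-17, N)))) = Mul(Rational(-1, 7), Mul(F, Pow(Add(31, F), -1), Add(-17, N))) = Mul(Rational(-1, 7), F, Pow(Add(31, F), -1), Add(-17, N)))
Pow(Add(Function('D')(715, Function('A')(-13)), 693075), -1) = Pow(Add(Mul(Rational(1, 7), -13, Pow(Add(31, -13), -1), Add(17, Mul(-1, 715))), 693075), -1) = Pow(Add(Mul(Rational(1, 7), -13, Pow(18, -1), Add(17, -715)), 693075), -1) = Pow(Add(Mul(Rational(1, 7), -13, Rational(1, 18), -698), 693075), -1) = Pow(Add(Rational(4537, 63), 693075), -1) = Pow(Rational(43668262, 63), -1) = Rational(63, 43668262)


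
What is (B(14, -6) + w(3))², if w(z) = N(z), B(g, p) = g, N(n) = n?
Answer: 289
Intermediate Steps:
w(z) = z
(B(14, -6) + w(3))² = (14 + 3)² = 17² = 289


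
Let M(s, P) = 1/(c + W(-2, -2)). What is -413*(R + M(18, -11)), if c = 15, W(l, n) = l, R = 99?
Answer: -531944/13 ≈ -40919.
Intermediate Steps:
M(s, P) = 1/13 (M(s, P) = 1/(15 - 2) = 1/13)
-413*(R + M(18, -11)) = -413*(99 + 1/13) = -413*1288/13 = -531944/13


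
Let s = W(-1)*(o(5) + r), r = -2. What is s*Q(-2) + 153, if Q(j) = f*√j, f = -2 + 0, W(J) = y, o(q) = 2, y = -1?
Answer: 153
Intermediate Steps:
W(J) = -1
f = -2
Q(j) = -2*√j
s = 0 (s = -(2 - 2) = -1*0 = 0)
s*Q(-2) + 153 = 0*(-2*I*√2) + 153 = 0 + 153 = 153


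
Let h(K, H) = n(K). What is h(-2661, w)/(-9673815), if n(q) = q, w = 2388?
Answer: 887/3224605 ≈ 0.00027507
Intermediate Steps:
h(K, H) = K
h(-2661, w)/(-9673815) = -2661/(-9673815) = -2661*(-1/9673815) = 887/3224605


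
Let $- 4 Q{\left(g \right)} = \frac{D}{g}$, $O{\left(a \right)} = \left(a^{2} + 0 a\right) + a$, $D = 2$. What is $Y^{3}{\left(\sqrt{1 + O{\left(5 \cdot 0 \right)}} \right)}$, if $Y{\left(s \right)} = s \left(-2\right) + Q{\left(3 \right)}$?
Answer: $- \frac{2197}{216} \approx -10.171$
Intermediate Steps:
$O{\left(a \right)} = a + a^{2}$ ($O{\left(a \right)} = \left(a^{2} + 0\right) + a = a^{2} + a = a + a^{2}$)
$Q{\left(g \right)} = - \frac{1}{2 g}$ ($Q{\left(g \right)} = - \frac{2 \frac{1}{g}}{4} = - \frac{1}{2 g}$)
$Y{\left(s \right)} = - \frac{1}{6} - 2 s$ ($Y{\left(s \right)} = s \left(-2\right) - \frac{1}{2 \cdot 3} = - 2 s - \frac{1}{6} = - \frac{1}{6} - 2 s$)
$Y^{3}{\left(\sqrt{1 + O{\left(5 \cdot 0 \right)}} \right)} = \left(- \frac{1}{6} - 2 \sqrt{1 + 5 \cdot 0 \left(1 + 5 \cdot 0\right)}\right)^{3} = \left(- \frac{1}{6} - 2 \sqrt{1 + 0 \left(1 + 0\right)}\right)^{3} = \left(- \frac{1}{6} - 2 \sqrt{1 + 0 \cdot 1}\right)^{3} = \left(- \frac{1}{6} - 2 \sqrt{1 + 0}\right)^{3} = \left(- \frac{1}{6} - 2 \sqrt{1}\right)^{3} = \left(- \frac{1}{6} - 2\right)^{3} = \left(- \frac{13}{6}\right)^{3} = - \frac{2197}{216}$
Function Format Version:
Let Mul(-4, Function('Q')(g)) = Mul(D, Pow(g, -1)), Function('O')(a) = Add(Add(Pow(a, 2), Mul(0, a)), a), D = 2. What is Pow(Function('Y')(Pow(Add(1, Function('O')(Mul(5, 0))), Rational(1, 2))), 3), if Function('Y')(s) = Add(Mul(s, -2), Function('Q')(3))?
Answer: Rational(-2197, 216) ≈ -10.171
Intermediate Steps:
Function('O')(a) = Add(a, Pow(a, 2)) (Function('O')(a) = Add(Add(Pow(a, 2), 0), a) = Add(Pow(a, 2), a) = Add(a, Pow(a, 2)))
Function('Q')(g) = Mul(Rational(-1, 2), Pow(g, -1)) (Function('Q')(g) = Mul(Rational(-1, 4), Mul(2, Pow(g, -1))) = Mul(Rational(-1, 2), Pow(g, -1)))
Function('Y')(s) = Add(Rational(-1, 6), Mul(-2, s)) (Function('Y')(s) = Add(Mul(s, -2), Mul(Rational(-1, 2), Pow(3, -1))) = Add(Mul(-2, s), Mul(Rational(-1, 2), Rational(1, 3))) = Add(Mul(-2, s), Rational(-1, 6)) = Add(Rational(-1, 6), Mul(-2, s)))
Pow(Function('Y')(Pow(Add(1, Function('O')(Mul(5, 0))), Rational(1, 2))), 3) = Pow(Add(Rational(-1, 6), Mul(-2, Pow(Add(1, Mul(Mul(5, 0), Add(1, Mul(5, 0)))), Rational(1, 2)))), 3) = Pow(Add(Rational(-1, 6), Mul(-2, Pow(Add(1, Mul(0, Add(1, 0))), Rational(1, 2)))), 3) = Pow(Add(Rational(-1, 6), Mul(-2, Pow(Add(1, Mul(0, 1)), Rational(1, 2)))), 3) = Pow(Add(Rational(-1, 6), Mul(-2, Pow(Add(1, 0), Rational(1, 2)))), 3) = Pow(Add(Rational(-1, 6), Mul(-2, Pow(1, Rational(1, 2)))), 3) = Pow(Add(Rational(-1, 6), Mul(-2, 1)), 3) = Pow(Add(Rational(-1, 6), -2), 3) = Pow(Rational(-13, 6), 3) = Rational(-2197, 216)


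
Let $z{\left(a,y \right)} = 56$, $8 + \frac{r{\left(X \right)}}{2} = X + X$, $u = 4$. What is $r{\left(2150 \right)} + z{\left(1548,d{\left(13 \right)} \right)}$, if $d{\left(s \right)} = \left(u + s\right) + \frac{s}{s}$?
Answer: $8640$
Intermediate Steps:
$r{\left(X \right)} = -16 + 4 X$ ($r{\left(X \right)} = -16 + 2 \left(X + X\right) = -16 + 2 \cdot 2 X = -16 + 4 X$)
$d{\left(s \right)} = 5 + s$ ($d{\left(s \right)} = \left(4 + s\right) + \frac{s}{s} = \left(4 + s\right) + 1 = 5 + s$)
$r{\left(2150 \right)} + z{\left(1548,d{\left(13 \right)} \right)} = \left(-16 + 4 \cdot 2150\right) + 56 = \left(-16 + 8600\right) + 56 = 8584 + 56 = 8640$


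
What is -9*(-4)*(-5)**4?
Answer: 22500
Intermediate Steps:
-9*(-4)*(-5)**4 = 36*625 = 22500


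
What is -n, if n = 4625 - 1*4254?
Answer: -371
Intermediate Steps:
n = 371 (n = 4625 - 4254 = 371)
-n = -1*371 = -371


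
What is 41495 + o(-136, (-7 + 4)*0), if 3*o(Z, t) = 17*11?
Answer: 124672/3 ≈ 41557.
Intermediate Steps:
o(Z, t) = 187/3 (o(Z, t) = (17*11)/3 = (⅓)*187 = 187/3)
41495 + o(-136, (-7 + 4)*0) = 41495 + 187/3 = 124672/3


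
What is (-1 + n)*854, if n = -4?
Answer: -4270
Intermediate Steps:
(-1 + n)*854 = (-1 - 4)*854 = -5*854 = -4270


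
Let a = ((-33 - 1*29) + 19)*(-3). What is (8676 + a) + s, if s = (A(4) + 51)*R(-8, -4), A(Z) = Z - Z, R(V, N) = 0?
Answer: 8805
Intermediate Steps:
a = 129 (a = ((-33 - 29) + 19)*(-3) = (-62 + 19)*(-3) = -43*(-3) = 129)
A(Z) = 0
s = 0 (s = (0 + 51)*0 = 51*0 = 0)
(8676 + a) + s = (8676 + 129) + 0 = 8805 + 0 = 8805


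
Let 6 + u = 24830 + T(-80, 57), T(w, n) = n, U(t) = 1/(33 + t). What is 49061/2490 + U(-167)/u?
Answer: 40893005201/2075448615 ≈ 19.703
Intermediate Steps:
u = 24881 (u = -6 + (24830 + 57) = -6 + 24887 = 24881)
49061/2490 + U(-167)/u = 49061/2490 + 1/((33 - 167)*24881) = 49061*(1/2490) + (1/24881)/(-134) = 49061/2490 - 1/134*1/24881 = 49061/2490 - 1/3334054 = 40893005201/2075448615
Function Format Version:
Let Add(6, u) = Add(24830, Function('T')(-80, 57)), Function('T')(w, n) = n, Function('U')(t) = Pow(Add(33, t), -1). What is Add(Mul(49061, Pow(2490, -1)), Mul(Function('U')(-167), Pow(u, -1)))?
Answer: Rational(40893005201, 2075448615) ≈ 19.703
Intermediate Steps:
u = 24881 (u = Add(-6, Add(24830, 57)) = Add(-6, 24887) = 24881)
Add(Mul(49061, Pow(2490, -1)), Mul(Function('U')(-167), Pow(u, -1))) = Add(Mul(49061, Pow(2490, -1)), Mul(Pow(Add(33, -167), -1), Pow(24881, -1))) = Add(Mul(49061, Rational(1, 2490)), Mul(Pow(-134, -1), Rational(1, 24881))) = Add(Rational(49061, 2490), Mul(Rational(-1, 134), Rational(1, 24881))) = Add(Rational(49061, 2490), Rational(-1, 3334054)) = Rational(40893005201, 2075448615)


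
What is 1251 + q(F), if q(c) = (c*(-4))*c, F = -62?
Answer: -14125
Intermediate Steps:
q(c) = -4*c² (q(c) = (-4*c)*c = -4*c²)
1251 + q(F) = 1251 - 4*(-62)² = 1251 - 4*3844 = 1251 - 15376 = -14125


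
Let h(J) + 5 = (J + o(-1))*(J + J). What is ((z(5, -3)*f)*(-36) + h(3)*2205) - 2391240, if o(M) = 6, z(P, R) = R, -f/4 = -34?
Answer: -2268507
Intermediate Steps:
f = 136 (f = -4*(-34) = 136)
h(J) = -5 + 2*J*(6 + J) (h(J) = -5 + (J + 6)*(J + J) = -5 + (6 + J)*(2*J) = -5 + 2*J*(6 + J))
((z(5, -3)*f)*(-36) + h(3)*2205) - 2391240 = (-3*136*(-36) + (-5 + 2*3² + 12*3)*2205) - 2391240 = (-408*(-36) + (-5 + 2*9 + 36)*2205) - 2391240 = (14688 + (-5 + 18 + 36)*2205) - 2391240 = (14688 + 49*2205) - 2391240 = (14688 + 108045) - 2391240 = 122733 - 2391240 = -2268507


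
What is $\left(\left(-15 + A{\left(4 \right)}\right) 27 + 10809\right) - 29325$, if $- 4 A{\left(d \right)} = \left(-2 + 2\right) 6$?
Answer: $-18921$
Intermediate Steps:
$A{\left(d \right)} = 0$ ($A{\left(d \right)} = - \frac{\left(-2 + 2\right) 6}{4} = - \frac{0 \cdot 6}{4} = \left(- \frac{1}{4}\right) 0 = 0$)
$\left(\left(-15 + A{\left(4 \right)}\right) 27 + 10809\right) - 29325 = \left(\left(-15 + 0\right) 27 + 10809\right) - 29325 = \left(\left(-15\right) 27 + 10809\right) - 29325 = \left(-405 + 10809\right) - 29325 = 10404 - 29325 = -18921$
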